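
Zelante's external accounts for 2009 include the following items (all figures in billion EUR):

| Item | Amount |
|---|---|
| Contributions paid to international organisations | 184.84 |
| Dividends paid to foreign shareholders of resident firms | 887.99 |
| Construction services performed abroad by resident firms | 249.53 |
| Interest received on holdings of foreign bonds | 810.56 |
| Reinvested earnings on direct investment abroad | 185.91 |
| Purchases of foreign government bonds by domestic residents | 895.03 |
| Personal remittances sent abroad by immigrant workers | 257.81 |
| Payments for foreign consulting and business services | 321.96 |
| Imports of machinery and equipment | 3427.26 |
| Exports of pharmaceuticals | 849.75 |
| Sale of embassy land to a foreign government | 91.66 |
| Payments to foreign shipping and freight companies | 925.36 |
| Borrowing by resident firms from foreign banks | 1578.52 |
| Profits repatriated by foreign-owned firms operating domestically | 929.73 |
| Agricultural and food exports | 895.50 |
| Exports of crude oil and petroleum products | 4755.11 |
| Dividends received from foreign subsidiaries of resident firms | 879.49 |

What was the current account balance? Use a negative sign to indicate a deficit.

Goods: -3427.26 + 849.75 + 4755.11 + 895.50 = 3073.10
Services: -321.96 - 925.36 + 249.53 = -997.79
Primary income: 879.49 - 887.99 + 185.91 + 810.56 - 929.73 = 58.24
Secondary income: -184.84 - 257.81 = -442.65
Current account = 3073.10 + (-997.79) + 58.24 + (-442.65) = 1690.90
(Excluded from the current account — financial account: purchases of foreign government bonds by domestic residents 895.03, borrowing by resident firms from foreign banks 1578.52; capital account: sale of embassy land to a foreign government 91.66.)

1690.90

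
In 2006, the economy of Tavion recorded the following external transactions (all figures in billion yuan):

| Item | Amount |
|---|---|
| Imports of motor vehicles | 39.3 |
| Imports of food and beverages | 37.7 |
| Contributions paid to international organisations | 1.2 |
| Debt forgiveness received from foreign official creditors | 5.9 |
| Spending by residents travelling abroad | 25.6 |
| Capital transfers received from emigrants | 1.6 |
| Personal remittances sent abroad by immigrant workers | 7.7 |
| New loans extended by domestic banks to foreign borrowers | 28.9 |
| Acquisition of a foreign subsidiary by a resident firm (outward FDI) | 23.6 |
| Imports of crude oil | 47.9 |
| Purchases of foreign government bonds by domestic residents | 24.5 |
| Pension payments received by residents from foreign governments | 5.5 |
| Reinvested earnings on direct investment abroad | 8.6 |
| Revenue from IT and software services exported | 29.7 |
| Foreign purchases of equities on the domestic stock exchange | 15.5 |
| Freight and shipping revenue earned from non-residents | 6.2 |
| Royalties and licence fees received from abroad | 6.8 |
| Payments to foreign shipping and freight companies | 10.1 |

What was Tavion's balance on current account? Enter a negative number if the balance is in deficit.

Goods: -47.9 - 39.3 - 37.7 = -124.9
Services: 6.8 + 6.2 - 25.6 + 29.7 - 10.1 = 7.0
Primary income: 8.6
Secondary income: -7.7 + 5.5 - 1.2 = -3.4
Current account = (-124.9) + 7.0 + 8.6 + (-3.4) = -112.7
(Excluded from the current account — capital account: debt forgiveness received from foreign official creditors 5.9, capital transfers received from emigrants 1.6; financial account: new loans extended by domestic banks to foreign borrowers 28.9, acquisition of a foreign subsidiary by a resident firm (outward FDI) 23.6, purchases of foreign government bonds by domestic residents 24.5, foreign purchases of equities on the domestic stock exchange 15.5.)

-112.7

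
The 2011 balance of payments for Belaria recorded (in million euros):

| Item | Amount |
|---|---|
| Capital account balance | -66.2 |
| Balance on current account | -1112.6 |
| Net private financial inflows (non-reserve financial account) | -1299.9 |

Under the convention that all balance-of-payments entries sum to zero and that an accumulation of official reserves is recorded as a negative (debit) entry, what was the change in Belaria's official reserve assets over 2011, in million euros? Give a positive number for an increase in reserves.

Official reserve transactions balance = -((-1112.6) + (-66.2) + (-1299.9)) = 2478.7
An accumulation of reserves is recorded as a debit (negative entry), so the change in the stock of reserves is the negative of that balance.
Change in official reserves = -(2478.7) = -2478.7

-2478.7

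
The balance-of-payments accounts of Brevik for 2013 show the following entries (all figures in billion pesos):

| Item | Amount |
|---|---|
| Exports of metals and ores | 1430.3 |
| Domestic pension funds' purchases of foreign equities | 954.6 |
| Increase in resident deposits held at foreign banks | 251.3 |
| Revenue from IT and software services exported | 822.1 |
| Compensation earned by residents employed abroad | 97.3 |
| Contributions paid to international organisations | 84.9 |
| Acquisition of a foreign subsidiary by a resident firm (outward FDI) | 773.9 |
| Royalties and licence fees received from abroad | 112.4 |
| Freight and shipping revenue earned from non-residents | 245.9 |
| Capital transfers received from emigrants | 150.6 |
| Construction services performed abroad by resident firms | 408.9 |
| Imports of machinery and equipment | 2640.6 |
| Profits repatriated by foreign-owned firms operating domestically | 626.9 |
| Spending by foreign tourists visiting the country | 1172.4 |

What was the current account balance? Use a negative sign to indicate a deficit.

Goods: 1430.3 - 2640.6 = -1210.3
Services: 245.9 + 822.1 + 408.9 + 1172.4 + 112.4 = 2761.7
Primary income: 97.3 - 626.9 = -529.6
Secondary income: -84.9
Current account = (-1210.3) + 2761.7 + (-529.6) + (-84.9) = 936.9
(Excluded from the current account — financial account: domestic pension funds' purchases of foreign equities 954.6, increase in resident deposits held at foreign banks 251.3, acquisition of a foreign subsidiary by a resident firm (outward FDI) 773.9; capital account: capital transfers received from emigrants 150.6.)

936.9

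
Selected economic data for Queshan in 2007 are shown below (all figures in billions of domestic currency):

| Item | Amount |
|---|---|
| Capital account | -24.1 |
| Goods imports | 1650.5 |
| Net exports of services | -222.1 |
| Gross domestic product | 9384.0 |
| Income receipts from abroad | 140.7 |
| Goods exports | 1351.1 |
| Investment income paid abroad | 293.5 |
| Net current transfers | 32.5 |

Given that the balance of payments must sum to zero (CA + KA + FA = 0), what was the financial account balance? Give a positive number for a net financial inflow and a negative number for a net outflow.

Goods balance = 1351.1 - 1650.5 = -299.4
Services balance = -222.1
Trade balance (goods + services) = -299.4 + (-222.1) = -521.5
Net primary income = 140.7 - 293.5 = -152.8
Net secondary income = 32.5
Current account = -521.5 + (-152.8) + 32.5 = -641.8
Financial account = -(-641.8 + (-24.1)) = 665.9

665.9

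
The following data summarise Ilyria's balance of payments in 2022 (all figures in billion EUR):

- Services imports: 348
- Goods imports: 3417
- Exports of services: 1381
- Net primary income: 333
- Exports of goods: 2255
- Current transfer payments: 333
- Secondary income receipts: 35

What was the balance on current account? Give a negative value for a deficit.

-94

Goods balance = 2255 - 3417 = -1162
Services balance = 1381 - 348 = 1033
Trade balance (goods + services) = -1162 + 1033 = -129
Net primary income = 333
Net secondary income = 35 - 333 = -298
Current account = -129 + 333 + (-298) = -94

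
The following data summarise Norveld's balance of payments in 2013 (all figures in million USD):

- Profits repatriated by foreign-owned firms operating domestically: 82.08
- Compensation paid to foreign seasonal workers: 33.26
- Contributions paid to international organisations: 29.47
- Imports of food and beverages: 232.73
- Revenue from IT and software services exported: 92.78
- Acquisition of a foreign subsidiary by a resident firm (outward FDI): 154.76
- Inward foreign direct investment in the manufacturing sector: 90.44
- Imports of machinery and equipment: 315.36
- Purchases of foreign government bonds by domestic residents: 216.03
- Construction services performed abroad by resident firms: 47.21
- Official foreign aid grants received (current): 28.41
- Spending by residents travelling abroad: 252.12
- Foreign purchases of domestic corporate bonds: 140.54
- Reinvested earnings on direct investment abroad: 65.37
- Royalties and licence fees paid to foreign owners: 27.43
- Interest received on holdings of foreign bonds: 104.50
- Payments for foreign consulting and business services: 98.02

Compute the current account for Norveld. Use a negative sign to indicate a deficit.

-732.20

Goods: -232.73 - 315.36 = -548.09
Services: 47.21 + 92.78 - 98.02 - 252.12 - 27.43 = -237.58
Primary income: -82.08 + 104.50 - 33.26 + 65.37 = 54.53
Secondary income: -29.47 + 28.41 = -1.06
Current account = (-548.09) + (-237.58) + 54.53 + (-1.06) = -732.20
(Excluded from the current account — financial account: acquisition of a foreign subsidiary by a resident firm (outward FDI) 154.76, inward foreign direct investment in the manufacturing sector 90.44, purchases of foreign government bonds by domestic residents 216.03, foreign purchases of domestic corporate bonds 140.54.)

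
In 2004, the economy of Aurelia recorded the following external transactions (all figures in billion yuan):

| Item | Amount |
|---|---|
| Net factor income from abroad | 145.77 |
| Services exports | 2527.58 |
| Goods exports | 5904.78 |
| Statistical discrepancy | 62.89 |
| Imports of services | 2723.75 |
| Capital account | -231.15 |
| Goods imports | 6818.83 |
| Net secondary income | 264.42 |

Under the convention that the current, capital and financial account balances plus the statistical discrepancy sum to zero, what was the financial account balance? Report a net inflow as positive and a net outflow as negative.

868.29

Goods balance = 5904.78 - 6818.83 = -914.05
Services balance = 2527.58 - 2723.75 = -196.17
Trade balance (goods + services) = -914.05 + (-196.17) = -1110.22
Net primary income = 145.77
Net secondary income = 264.42
Current account = -1110.22 + 145.77 + 264.42 = -700.03
Financial account = -(-700.03 + (-231.15) + 62.89) = 868.29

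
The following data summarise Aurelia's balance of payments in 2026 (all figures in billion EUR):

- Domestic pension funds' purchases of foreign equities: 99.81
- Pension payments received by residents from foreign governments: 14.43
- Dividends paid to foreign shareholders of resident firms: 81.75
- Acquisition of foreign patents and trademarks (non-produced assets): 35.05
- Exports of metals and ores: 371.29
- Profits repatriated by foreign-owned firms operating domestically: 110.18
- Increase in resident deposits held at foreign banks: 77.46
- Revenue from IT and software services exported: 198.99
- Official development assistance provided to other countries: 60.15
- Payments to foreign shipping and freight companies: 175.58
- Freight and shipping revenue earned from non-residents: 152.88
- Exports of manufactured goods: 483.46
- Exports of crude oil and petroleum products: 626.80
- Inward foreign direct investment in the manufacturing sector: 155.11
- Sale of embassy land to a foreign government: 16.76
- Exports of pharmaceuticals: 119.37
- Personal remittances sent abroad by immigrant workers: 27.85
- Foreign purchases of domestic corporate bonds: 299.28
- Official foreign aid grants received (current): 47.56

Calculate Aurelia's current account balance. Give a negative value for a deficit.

Goods: 483.46 + 119.37 + 371.29 + 626.80 = 1600.92
Services: 152.88 + 198.99 - 175.58 = 176.29
Primary income: -110.18 - 81.75 = -191.93
Secondary income: -60.15 + 14.43 - 27.85 + 47.56 = -26.01
Current account = 1600.92 + 176.29 + (-191.93) + (-26.01) = 1559.27
(Excluded from the current account — financial account: domestic pension funds' purchases of foreign equities 99.81, increase in resident deposits held at foreign banks 77.46, inward foreign direct investment in the manufacturing sector 155.11, foreign purchases of domestic corporate bonds 299.28; capital account: acquisition of foreign patents and trademarks (non-produced assets) 35.05, sale of embassy land to a foreign government 16.76.)

1559.27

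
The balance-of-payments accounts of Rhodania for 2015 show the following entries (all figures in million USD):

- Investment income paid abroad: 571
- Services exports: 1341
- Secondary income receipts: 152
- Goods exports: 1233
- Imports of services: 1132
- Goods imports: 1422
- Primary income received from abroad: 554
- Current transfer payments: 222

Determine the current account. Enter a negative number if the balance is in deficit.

Goods balance = 1233 - 1422 = -189
Services balance = 1341 - 1132 = 209
Trade balance (goods + services) = -189 + 209 = 20
Net primary income = 554 - 571 = -17
Net secondary income = 152 - 222 = -70
Current account = 20 + (-17) + (-70) = -67

-67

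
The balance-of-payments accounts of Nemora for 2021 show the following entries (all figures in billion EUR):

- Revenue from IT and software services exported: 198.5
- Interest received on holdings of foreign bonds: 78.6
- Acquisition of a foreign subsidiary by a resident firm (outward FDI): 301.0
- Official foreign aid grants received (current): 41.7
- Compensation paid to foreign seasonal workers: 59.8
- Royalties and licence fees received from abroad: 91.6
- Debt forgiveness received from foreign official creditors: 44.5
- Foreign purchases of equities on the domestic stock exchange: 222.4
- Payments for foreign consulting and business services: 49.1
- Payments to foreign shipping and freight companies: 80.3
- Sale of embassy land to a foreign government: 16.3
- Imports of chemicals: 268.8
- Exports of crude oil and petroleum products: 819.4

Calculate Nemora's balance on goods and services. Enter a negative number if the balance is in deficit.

711.3

Goods: 819.4 - 268.8 = 550.6
Services: -80.3 + 198.5 + 91.6 - 49.1 = 160.7
Trade balance = 550.6 + 160.7 = 711.3
(Excluded from the trade balance — primary income: interest received on holdings of foreign bonds 78.6, compensation paid to foreign seasonal workers 59.8; financial account: acquisition of a foreign subsidiary by a resident firm (outward FDI) 301.0, foreign purchases of equities on the domestic stock exchange 222.4; secondary income: official foreign aid grants received (current) 41.7; capital account: debt forgiveness received from foreign official creditors 44.5, sale of embassy land to a foreign government 16.3.)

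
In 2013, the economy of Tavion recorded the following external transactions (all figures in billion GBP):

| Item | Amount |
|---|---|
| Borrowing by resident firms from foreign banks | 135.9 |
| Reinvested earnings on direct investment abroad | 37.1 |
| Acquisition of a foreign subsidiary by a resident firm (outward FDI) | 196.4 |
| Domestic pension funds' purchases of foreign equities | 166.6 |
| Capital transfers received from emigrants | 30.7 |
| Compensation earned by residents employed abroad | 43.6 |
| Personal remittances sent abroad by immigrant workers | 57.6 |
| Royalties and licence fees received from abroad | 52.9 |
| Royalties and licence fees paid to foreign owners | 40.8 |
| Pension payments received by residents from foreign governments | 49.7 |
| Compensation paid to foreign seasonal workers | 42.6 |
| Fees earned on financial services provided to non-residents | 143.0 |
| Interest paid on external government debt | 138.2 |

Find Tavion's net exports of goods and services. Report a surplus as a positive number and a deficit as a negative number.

Services: 52.9 - 40.8 + 143.0 = 155.1
Trade balance = 0.0 + 155.1 = 155.1
(Excluded from the trade balance — financial account: borrowing by resident firms from foreign banks 135.9, acquisition of a foreign subsidiary by a resident firm (outward FDI) 196.4, domestic pension funds' purchases of foreign equities 166.6; primary income: reinvested earnings on direct investment abroad 37.1, compensation earned by residents employed abroad 43.6, compensation paid to foreign seasonal workers 42.6, interest paid on external government debt 138.2; capital account: capital transfers received from emigrants 30.7; secondary income: personal remittances sent abroad by immigrant workers 57.6, pension payments received by residents from foreign governments 49.7.)

155.1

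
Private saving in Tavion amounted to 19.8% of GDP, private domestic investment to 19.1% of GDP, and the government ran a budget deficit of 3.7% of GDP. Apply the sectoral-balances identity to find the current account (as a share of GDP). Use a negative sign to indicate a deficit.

-3.0

By the sectoral-balances identity, CA = (S_private - I) + (T - G).
Private balance = 19.8 - 19.1 = 0.7
Government balance (T - G) = -3.7
CA = 0.7 + (-3.7) = -3.0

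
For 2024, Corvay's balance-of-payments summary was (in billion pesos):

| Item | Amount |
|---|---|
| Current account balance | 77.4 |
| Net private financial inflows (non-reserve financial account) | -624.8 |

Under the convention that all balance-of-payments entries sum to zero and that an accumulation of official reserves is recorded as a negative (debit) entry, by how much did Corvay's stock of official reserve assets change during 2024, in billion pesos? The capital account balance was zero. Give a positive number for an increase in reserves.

-547.4

Official reserve transactions balance = -(77.4 + (-624.8)) = 547.4
An accumulation of reserves is recorded as a debit (negative entry), so the change in the stock of reserves is the negative of that balance.
Change in official reserves = -(547.4) = -547.4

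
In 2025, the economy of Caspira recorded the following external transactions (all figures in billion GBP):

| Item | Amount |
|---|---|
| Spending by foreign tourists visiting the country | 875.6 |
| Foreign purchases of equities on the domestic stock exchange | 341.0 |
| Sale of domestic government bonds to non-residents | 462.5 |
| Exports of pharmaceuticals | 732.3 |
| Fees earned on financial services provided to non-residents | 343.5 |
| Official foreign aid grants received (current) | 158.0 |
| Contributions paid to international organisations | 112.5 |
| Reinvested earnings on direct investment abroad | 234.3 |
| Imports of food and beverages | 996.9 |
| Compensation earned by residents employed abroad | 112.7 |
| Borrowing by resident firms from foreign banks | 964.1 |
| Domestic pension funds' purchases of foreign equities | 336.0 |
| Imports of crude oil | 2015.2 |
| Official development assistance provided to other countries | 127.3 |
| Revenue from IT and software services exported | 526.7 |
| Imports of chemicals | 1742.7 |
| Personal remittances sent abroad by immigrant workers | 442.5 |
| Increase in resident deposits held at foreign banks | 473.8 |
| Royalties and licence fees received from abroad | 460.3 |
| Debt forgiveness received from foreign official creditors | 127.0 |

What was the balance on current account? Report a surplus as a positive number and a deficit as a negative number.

-1993.7

Goods: -1742.7 - 996.9 - 2015.2 + 732.3 = -4022.5
Services: 343.5 + 460.3 + 875.6 + 526.7 = 2206.1
Primary income: 234.3 + 112.7 = 347.0
Secondary income: 158.0 - 442.5 - 127.3 - 112.5 = -524.3
Current account = (-4022.5) + 2206.1 + 347.0 + (-524.3) = -1993.7
(Excluded from the current account — financial account: foreign purchases of equities on the domestic stock exchange 341.0, sale of domestic government bonds to non-residents 462.5, borrowing by resident firms from foreign banks 964.1, domestic pension funds' purchases of foreign equities 336.0, increase in resident deposits held at foreign banks 473.8; capital account: debt forgiveness received from foreign official creditors 127.0.)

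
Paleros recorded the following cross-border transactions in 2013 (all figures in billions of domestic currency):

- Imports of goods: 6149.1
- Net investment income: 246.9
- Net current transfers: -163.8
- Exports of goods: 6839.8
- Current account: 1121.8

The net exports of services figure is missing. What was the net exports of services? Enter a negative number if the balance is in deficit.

348.0

Current account = goods balance + services balance + net primary income + net secondary income
Sum of the known components = 773.8
Net exports of services = CA - (known components) = 1121.8 - 773.8 = 348.0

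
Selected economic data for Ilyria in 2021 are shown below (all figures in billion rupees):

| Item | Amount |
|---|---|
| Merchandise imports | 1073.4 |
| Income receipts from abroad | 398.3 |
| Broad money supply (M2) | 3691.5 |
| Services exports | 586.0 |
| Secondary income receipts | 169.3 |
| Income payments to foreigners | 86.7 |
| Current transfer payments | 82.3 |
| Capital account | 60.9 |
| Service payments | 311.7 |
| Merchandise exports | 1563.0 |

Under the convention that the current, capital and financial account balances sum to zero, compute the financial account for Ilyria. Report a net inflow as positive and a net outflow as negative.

Goods balance = 1563.0 - 1073.4 = 489.6
Services balance = 586.0 - 311.7 = 274.3
Trade balance (goods + services) = 489.6 + 274.3 = 763.9
Net primary income = 398.3 - 86.7 = 311.6
Net secondary income = 169.3 - 82.3 = 87.0
Current account = 763.9 + 311.6 + 87.0 = 1162.5
Financial account = -(1162.5 + 60.9) = -1223.4

-1223.4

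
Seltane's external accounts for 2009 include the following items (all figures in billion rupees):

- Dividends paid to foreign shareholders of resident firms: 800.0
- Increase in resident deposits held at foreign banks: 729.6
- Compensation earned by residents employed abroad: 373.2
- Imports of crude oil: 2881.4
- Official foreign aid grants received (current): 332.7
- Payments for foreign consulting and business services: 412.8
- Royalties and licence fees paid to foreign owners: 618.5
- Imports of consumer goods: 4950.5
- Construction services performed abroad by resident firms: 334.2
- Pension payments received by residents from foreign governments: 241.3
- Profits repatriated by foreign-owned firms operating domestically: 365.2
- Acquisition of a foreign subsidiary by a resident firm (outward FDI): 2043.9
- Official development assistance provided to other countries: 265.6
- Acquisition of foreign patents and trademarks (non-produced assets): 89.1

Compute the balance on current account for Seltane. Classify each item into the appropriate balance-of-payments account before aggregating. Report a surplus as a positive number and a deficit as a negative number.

Goods: -4950.5 - 2881.4 = -7831.9
Services: 334.2 - 412.8 - 618.5 = -697.1
Primary income: -365.2 + 373.2 - 800.0 = -792.0
Secondary income: 332.7 + 241.3 - 265.6 = 308.4
Current account = (-7831.9) + (-697.1) + (-792.0) + 308.4 = -9012.6
(Excluded from the current account — financial account: increase in resident deposits held at foreign banks 729.6, acquisition of a foreign subsidiary by a resident firm (outward FDI) 2043.9; capital account: acquisition of foreign patents and trademarks (non-produced assets) 89.1.)

-9012.6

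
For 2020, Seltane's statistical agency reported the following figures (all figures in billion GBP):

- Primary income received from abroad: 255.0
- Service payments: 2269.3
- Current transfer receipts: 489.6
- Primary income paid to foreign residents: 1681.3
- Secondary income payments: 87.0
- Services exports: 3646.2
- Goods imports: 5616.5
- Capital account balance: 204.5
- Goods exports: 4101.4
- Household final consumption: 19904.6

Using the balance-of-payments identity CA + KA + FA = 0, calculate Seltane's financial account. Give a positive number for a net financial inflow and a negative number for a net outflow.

Goods balance = 4101.4 - 5616.5 = -1515.1
Services balance = 3646.2 - 2269.3 = 1376.9
Trade balance (goods + services) = -1515.1 + 1376.9 = -138.2
Net primary income = 255.0 - 1681.3 = -1426.3
Net secondary income = 489.6 - 87.0 = 402.6
Current account = -138.2 + (-1426.3) + 402.6 = -1161.9
Financial account = -(-1161.9 + 204.5) = 957.4

957.4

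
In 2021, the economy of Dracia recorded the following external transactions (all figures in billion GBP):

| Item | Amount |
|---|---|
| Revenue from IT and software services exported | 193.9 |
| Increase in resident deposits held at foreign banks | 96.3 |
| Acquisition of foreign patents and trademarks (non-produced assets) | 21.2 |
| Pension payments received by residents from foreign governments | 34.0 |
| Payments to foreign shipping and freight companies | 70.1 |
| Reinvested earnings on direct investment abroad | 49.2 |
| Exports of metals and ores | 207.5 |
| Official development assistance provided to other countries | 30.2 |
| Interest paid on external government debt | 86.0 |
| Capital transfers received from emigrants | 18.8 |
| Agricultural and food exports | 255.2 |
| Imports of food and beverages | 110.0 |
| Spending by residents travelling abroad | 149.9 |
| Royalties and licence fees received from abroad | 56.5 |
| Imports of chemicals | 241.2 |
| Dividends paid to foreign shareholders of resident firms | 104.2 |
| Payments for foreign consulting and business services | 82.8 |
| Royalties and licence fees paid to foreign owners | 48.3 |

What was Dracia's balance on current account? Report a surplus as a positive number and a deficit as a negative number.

Goods: -110.0 + 255.2 + 207.5 - 241.2 = 111.5
Services: 56.5 - 70.1 + 193.9 - 82.8 - 48.3 - 149.9 = -100.7
Primary income: 49.2 - 86.0 - 104.2 = -141.0
Secondary income: -30.2 + 34.0 = 3.8
Current account = 111.5 + (-100.7) + (-141.0) + 3.8 = -126.4
(Excluded from the current account — financial account: increase in resident deposits held at foreign banks 96.3; capital account: acquisition of foreign patents and trademarks (non-produced assets) 21.2, capital transfers received from emigrants 18.8.)

-126.4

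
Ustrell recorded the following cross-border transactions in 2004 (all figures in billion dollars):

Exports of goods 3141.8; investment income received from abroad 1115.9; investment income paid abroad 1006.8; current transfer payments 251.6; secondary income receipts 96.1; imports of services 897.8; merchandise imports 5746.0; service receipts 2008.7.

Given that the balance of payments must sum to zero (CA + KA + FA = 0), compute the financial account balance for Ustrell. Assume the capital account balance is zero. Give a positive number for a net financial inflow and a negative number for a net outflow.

1539.7

Goods balance = 3141.8 - 5746.0 = -2604.2
Services balance = 2008.7 - 897.8 = 1110.9
Trade balance (goods + services) = -2604.2 + 1110.9 = -1493.3
Net primary income = 1115.9 - 1006.8 = 109.1
Net secondary income = 96.1 - 251.6 = -155.5
Current account = -1493.3 + 109.1 + (-155.5) = -1539.7
Financial account = -(-1539.7) = 1539.7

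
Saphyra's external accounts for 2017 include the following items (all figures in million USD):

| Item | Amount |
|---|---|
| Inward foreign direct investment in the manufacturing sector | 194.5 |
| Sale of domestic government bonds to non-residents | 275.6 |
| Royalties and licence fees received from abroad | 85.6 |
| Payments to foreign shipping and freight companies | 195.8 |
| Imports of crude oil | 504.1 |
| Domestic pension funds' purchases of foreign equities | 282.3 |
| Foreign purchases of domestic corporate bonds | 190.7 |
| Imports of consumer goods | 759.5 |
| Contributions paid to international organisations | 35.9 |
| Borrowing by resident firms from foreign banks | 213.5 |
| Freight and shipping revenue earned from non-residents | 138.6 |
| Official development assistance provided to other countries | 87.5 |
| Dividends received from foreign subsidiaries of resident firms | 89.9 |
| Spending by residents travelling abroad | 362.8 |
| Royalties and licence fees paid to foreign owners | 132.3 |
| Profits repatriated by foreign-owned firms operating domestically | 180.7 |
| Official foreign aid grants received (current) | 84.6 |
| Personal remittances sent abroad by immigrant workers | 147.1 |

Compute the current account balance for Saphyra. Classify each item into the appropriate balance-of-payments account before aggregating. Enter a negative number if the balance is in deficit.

-2007.0

Goods: -504.1 - 759.5 = -1263.6
Services: -132.3 + 138.6 - 362.8 - 195.8 + 85.6 = -466.7
Primary income: -180.7 + 89.9 = -90.8
Secondary income: -147.1 + 84.6 - 35.9 - 87.5 = -185.9
Current account = (-1263.6) + (-466.7) + (-90.8) + (-185.9) = -2007.0
(Excluded from the current account — financial account: inward foreign direct investment in the manufacturing sector 194.5, sale of domestic government bonds to non-residents 275.6, domestic pension funds' purchases of foreign equities 282.3, foreign purchases of domestic corporate bonds 190.7, borrowing by resident firms from foreign banks 213.5.)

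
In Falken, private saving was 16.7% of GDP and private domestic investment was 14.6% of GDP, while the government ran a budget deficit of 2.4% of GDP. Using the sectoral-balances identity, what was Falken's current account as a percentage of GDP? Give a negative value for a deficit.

-0.3

By the sectoral-balances identity, CA = (S_private - I) + (T - G).
Private balance = 16.7 - 14.6 = 2.1
Government balance (T - G) = -2.4
CA = 2.1 + (-2.4) = -0.3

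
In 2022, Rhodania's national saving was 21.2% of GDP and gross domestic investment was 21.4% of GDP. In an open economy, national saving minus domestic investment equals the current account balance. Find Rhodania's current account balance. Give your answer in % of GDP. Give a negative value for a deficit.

-0.2

S - I = CA (net lending to the rest of the world).
CA = S - I = 21.2 - 21.4 = -0.2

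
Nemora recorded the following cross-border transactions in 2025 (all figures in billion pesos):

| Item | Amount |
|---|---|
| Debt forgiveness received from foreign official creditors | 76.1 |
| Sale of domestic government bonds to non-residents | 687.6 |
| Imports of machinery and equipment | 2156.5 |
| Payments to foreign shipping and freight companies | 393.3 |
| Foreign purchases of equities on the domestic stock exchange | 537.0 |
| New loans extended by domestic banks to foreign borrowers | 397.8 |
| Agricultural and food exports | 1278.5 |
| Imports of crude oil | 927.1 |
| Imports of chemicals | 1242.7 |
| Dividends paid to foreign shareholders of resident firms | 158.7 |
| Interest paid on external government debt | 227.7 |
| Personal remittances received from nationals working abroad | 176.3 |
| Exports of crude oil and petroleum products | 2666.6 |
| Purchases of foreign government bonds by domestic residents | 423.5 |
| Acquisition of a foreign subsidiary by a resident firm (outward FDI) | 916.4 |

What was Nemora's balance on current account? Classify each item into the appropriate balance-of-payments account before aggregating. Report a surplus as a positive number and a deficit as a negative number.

Goods: 1278.5 - 2156.5 - 927.1 - 1242.7 + 2666.6 = -381.2
Services: -393.3
Primary income: -227.7 - 158.7 = -386.4
Secondary income: 176.3
Current account = (-381.2) + (-393.3) + (-386.4) + 176.3 = -984.6
(Excluded from the current account — capital account: debt forgiveness received from foreign official creditors 76.1; financial account: sale of domestic government bonds to non-residents 687.6, foreign purchases of equities on the domestic stock exchange 537.0, new loans extended by domestic banks to foreign borrowers 397.8, purchases of foreign government bonds by domestic residents 423.5, acquisition of a foreign subsidiary by a resident firm (outward FDI) 916.4.)

-984.6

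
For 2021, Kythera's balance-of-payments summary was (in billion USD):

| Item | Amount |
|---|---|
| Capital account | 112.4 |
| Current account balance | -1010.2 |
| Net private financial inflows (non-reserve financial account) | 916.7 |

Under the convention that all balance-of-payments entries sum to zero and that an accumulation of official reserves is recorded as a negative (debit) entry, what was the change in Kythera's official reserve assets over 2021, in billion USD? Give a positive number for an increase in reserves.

Official reserve transactions balance = -((-1010.2) + 112.4 + 916.7) = -18.9
An accumulation of reserves is recorded as a debit (negative entry), so the change in the stock of reserves is the negative of that balance.
Change in official reserves = -(-18.9) = 18.9

18.9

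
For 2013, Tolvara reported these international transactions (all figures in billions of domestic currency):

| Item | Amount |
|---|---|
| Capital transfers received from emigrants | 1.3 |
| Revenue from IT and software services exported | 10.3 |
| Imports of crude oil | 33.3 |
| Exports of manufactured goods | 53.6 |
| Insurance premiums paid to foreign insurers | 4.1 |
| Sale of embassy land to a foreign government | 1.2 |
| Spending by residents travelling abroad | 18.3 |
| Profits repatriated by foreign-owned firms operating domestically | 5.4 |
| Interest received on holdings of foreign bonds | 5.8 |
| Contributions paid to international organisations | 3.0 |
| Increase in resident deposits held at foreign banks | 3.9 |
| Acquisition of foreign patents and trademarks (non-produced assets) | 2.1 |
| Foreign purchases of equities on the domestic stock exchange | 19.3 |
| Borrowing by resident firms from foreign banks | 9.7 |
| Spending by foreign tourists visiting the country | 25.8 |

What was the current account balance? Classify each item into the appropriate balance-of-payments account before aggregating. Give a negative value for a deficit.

31.4

Goods: 53.6 - 33.3 = 20.3
Services: -18.3 - 4.1 + 10.3 + 25.8 = 13.7
Primary income: 5.8 - 5.4 = 0.4
Secondary income: -3.0
Current account = 20.3 + 13.7 + 0.4 + (-3.0) = 31.4
(Excluded from the current account — capital account: capital transfers received from emigrants 1.3, sale of embassy land to a foreign government 1.2, acquisition of foreign patents and trademarks (non-produced assets) 2.1; financial account: increase in resident deposits held at foreign banks 3.9, foreign purchases of equities on the domestic stock exchange 19.3, borrowing by resident firms from foreign banks 9.7.)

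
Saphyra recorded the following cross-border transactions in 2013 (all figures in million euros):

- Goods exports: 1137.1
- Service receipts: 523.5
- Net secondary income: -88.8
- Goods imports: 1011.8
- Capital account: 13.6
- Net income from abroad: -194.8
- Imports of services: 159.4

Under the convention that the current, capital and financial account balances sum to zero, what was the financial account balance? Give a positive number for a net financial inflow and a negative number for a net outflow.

-219.4

Goods balance = 1137.1 - 1011.8 = 125.3
Services balance = 523.5 - 159.4 = 364.1
Trade balance (goods + services) = 125.3 + 364.1 = 489.4
Net primary income = -194.8
Net secondary income = -88.8
Current account = 489.4 + (-194.8) + (-88.8) = 205.8
Financial account = -(205.8 + 13.6) = -219.4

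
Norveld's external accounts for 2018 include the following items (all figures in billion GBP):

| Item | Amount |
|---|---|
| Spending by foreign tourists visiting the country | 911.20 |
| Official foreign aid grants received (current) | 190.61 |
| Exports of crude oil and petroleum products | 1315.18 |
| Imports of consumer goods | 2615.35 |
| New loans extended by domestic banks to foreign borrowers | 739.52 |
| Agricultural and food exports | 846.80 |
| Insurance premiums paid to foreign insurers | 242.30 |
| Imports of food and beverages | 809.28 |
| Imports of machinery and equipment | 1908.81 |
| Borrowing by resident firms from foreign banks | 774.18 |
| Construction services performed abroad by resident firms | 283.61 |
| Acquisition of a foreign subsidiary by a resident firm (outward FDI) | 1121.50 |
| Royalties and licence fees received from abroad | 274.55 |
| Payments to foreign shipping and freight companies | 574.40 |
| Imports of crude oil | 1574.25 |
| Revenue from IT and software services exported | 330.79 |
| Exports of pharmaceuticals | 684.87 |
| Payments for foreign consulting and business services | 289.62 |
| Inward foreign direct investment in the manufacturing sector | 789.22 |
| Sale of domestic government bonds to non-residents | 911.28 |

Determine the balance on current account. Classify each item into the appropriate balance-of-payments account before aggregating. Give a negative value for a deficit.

Goods: 1315.18 - 1574.25 + 846.80 - 809.28 - 2615.35 + 684.87 - 1908.81 = -4060.84
Services: 330.79 - 289.62 + 911.20 + 283.61 + 274.55 - 574.40 - 242.30 = 693.83
Secondary income: 190.61
Current account = (-4060.84) + 693.83 + 190.61 = -3176.40
(Excluded from the current account — financial account: new loans extended by domestic banks to foreign borrowers 739.52, borrowing by resident firms from foreign banks 774.18, acquisition of a foreign subsidiary by a resident firm (outward FDI) 1121.50, inward foreign direct investment in the manufacturing sector 789.22, sale of domestic government bonds to non-residents 911.28.)

-3176.40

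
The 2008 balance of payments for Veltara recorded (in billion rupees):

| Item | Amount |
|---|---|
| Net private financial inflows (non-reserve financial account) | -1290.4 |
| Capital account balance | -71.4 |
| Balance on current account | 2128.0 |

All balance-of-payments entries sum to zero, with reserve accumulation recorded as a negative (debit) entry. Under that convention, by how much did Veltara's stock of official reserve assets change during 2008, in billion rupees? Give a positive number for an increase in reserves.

766.2

Official reserve transactions balance = -(2128.0 + (-71.4) + (-1290.4)) = -766.2
An accumulation of reserves is recorded as a debit (negative entry), so the change in the stock of reserves is the negative of that balance.
Change in official reserves = -(-766.2) = 766.2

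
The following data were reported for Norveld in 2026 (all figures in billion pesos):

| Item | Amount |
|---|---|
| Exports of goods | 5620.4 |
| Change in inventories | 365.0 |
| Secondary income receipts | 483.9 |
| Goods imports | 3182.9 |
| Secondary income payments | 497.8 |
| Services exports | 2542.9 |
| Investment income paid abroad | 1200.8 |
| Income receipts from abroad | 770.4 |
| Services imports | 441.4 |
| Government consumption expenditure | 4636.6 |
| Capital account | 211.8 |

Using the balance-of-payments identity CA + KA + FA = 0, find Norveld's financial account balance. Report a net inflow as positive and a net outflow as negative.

-4306.5

Goods balance = 5620.4 - 3182.9 = 2437.5
Services balance = 2542.9 - 441.4 = 2101.5
Trade balance (goods + services) = 2437.5 + 2101.5 = 4539.0
Net primary income = 770.4 - 1200.8 = -430.4
Net secondary income = 483.9 - 497.8 = -13.9
Current account = 4539.0 + (-430.4) + (-13.9) = 4094.7
Financial account = -(4094.7 + 211.8) = -4306.5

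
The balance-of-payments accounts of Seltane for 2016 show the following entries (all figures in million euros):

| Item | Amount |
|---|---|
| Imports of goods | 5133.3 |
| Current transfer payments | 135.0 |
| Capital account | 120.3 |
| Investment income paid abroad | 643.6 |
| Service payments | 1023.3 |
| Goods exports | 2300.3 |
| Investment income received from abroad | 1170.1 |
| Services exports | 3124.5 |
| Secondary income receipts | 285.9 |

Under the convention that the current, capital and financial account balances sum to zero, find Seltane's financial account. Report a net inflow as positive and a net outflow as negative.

Goods balance = 2300.3 - 5133.3 = -2833.0
Services balance = 3124.5 - 1023.3 = 2101.2
Trade balance (goods + services) = -2833.0 + 2101.2 = -731.8
Net primary income = 1170.1 - 643.6 = 526.5
Net secondary income = 285.9 - 135.0 = 150.9
Current account = -731.8 + 526.5 + 150.9 = -54.4
Financial account = -(-54.4 + 120.3) = -65.9

-65.9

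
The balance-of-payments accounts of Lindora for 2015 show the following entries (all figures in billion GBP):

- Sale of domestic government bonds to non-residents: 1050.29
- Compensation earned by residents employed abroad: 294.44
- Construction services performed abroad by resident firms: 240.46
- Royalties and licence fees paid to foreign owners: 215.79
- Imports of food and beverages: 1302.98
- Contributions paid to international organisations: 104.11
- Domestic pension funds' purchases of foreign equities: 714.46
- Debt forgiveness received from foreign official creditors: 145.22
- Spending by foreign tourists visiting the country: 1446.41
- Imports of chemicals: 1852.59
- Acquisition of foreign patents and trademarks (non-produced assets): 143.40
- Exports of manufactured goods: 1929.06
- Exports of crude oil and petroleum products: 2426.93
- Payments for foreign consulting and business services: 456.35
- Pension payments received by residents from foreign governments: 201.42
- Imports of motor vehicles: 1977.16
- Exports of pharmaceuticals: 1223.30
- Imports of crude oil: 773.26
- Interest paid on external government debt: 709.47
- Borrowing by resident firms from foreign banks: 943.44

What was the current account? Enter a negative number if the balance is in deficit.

370.31

Goods: 1929.06 + 1223.30 - 1977.16 - 1302.98 - 1852.59 + 2426.93 - 773.26 = -326.70
Services: 1446.41 + 240.46 - 456.35 - 215.79 = 1014.73
Primary income: 294.44 - 709.47 = -415.03
Secondary income: 201.42 - 104.11 = 97.31
Current account = (-326.70) + 1014.73 + (-415.03) + 97.31 = 370.31
(Excluded from the current account — financial account: sale of domestic government bonds to non-residents 1050.29, domestic pension funds' purchases of foreign equities 714.46, borrowing by resident firms from foreign banks 943.44; capital account: debt forgiveness received from foreign official creditors 145.22, acquisition of foreign patents and trademarks (non-produced assets) 143.40.)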